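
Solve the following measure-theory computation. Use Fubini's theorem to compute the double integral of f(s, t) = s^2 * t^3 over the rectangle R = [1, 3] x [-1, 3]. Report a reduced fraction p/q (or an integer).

f(s, t) is a tensor product of a function of s and a function of t, and both factors are bounded continuous (hence Lebesgue integrable) on the rectangle, so Fubini's theorem applies:
  integral_R f d(m x m) = (integral_a1^b1 s^2 ds) * (integral_a2^b2 t^3 dt).
Inner integral in s: integral_{1}^{3} s^2 ds = (3^3 - 1^3)/3
  = 26/3.
Inner integral in t: integral_{-1}^{3} t^3 dt = (3^4 - (-1)^4)/4
  = 20.
Product: (26/3) * (20) = 520/3.

520/3


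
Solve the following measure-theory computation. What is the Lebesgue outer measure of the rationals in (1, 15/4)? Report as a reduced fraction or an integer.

Q cap (1, 15/4) is countable; list its elements as q_1, q_2, ... . Fix eps > 0 and cover the k-th point by an interval of length eps * 2^(-k). The cover has total length eps * sum_{k>=1} 2^(-k) = eps, so by definition of outer measure m*(Q cap (1, 15/4)) <= eps. Since eps was arbitrary and m* >= 0, the outer measure is 0.

0


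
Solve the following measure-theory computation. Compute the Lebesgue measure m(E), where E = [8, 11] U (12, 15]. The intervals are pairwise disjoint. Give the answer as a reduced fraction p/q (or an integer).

For pairwise disjoint intervals, m(union_i I_i) = sum_i m(I_i),
and m is invariant under swapping open/closed endpoints (single points have measure 0).
So m(E) = sum_i (b_i - a_i).
  I_1 has length 11 - 8 = 3.
  I_2 has length 15 - 12 = 3.
Summing:
  m(E) = 3 + 3 = 6.

6


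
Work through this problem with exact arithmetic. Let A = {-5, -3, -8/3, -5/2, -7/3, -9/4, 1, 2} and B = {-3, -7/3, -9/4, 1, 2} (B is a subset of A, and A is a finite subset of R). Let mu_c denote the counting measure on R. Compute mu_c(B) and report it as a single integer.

Counting measure assigns mu_c(E) = |E| (number of elements) when E is finite.
B has 5 element(s), so mu_c(B) = 5.

5


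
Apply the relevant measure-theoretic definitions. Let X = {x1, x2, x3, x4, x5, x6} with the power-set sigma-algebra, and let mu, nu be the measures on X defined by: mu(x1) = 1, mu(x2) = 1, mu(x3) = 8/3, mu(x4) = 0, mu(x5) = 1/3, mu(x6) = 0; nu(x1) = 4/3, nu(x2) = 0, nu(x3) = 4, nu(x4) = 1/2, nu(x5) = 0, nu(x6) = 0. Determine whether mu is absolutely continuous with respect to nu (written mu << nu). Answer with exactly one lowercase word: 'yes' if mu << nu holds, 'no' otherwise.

mu << nu means: every nu-null measurable set is also mu-null; equivalently, for every atom x, if nu({x}) = 0 then mu({x}) = 0.
Checking each atom:
  x1: nu = 4/3 > 0 -> no constraint.
  x2: nu = 0, mu = 1 > 0 -> violates mu << nu.
  x3: nu = 4 > 0 -> no constraint.
  x4: nu = 1/2 > 0 -> no constraint.
  x5: nu = 0, mu = 1/3 > 0 -> violates mu << nu.
  x6: nu = 0, mu = 0 -> consistent with mu << nu.
The atom(s) x2, x5 violate the condition (nu = 0 but mu > 0). Therefore mu is NOT absolutely continuous w.r.t. nu.

no


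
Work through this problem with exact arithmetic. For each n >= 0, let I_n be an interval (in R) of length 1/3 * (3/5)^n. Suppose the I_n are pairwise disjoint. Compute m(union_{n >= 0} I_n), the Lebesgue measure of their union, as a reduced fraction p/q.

By countable additivity of the Lebesgue measure on pairwise disjoint measurable sets,
  m(union_{n >= 0} I_n) = sum_{n >= 0} m(I_n) = sum_{n >= 0} a * r^n,
  with a = 1/3 and r = 3/5.
Since 0 < r = 3/5 < 1, the geometric series converges:
  sum_{n >= 0} a * r^n = a / (1 - r).
  = 1/3 / (1 - 3/5)
  = 1/3 / (2/5)
  = 5/6.

5/6


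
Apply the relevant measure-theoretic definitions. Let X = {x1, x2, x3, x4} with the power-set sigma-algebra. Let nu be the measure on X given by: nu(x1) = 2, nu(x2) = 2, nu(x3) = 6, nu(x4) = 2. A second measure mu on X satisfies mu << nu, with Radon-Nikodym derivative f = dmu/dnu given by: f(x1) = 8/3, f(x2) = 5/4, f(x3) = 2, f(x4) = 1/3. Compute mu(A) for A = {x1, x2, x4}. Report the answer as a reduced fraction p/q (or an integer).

By the defining property of the Radon-Nikodym derivative, for every measurable set A,
  mu(A) = integral_A f dnu.
Since nu is a discrete measure concentrated on the atoms of X, the integral over A reduces to the sum
  mu(A) = sum_{x in A} f(x) * nu({x}).
Computing each term:
  x1: f(x1) * nu(x1) = 8/3 * 2 = 16/3.
  x2: f(x2) * nu(x2) = 5/4 * 2 = 5/2.
  x4: f(x4) * nu(x4) = 1/3 * 2 = 2/3.
Summing: mu(A) = 16/3 + 5/2 + 2/3 = 17/2.

17/2


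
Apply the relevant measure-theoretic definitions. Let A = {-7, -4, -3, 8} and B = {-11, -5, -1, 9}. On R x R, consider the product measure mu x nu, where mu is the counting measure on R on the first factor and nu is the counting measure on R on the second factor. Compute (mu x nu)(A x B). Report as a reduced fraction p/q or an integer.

For a measurable rectangle A x B, the product measure satisfies
  (mu x nu)(A x B) = mu(A) * nu(B).
  mu(A) = 4.
  nu(B) = 4.
  (mu x nu)(A x B) = 4 * 4 = 16.

16


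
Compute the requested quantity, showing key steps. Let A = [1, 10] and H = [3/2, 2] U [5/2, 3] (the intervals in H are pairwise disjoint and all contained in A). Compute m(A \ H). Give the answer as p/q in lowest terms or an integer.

The ambient interval has length m(A) = 10 - 1 = 9.
Since the holes are disjoint and sit inside A, by finite additivity
  m(H) = sum_i (b_i - a_i), and m(A \ H) = m(A) - m(H).
Computing the hole measures:
  m(H_1) = 2 - 3/2 = 1/2.
  m(H_2) = 3 - 5/2 = 1/2.
Summed: m(H) = 1/2 + 1/2 = 1.
So m(A \ H) = 9 - 1 = 8.

8


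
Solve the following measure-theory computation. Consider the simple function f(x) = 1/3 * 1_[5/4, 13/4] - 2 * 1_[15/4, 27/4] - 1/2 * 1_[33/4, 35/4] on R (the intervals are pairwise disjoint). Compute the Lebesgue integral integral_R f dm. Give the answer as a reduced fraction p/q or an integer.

For a simple function f = sum_i c_i * 1_{A_i} with disjoint A_i,
  integral f dm = sum_i c_i * m(A_i).
Lengths of the A_i:
  m(A_1) = 13/4 - 5/4 = 2.
  m(A_2) = 27/4 - 15/4 = 3.
  m(A_3) = 35/4 - 33/4 = 1/2.
Contributions c_i * m(A_i):
  (1/3) * (2) = 2/3.
  (-2) * (3) = -6.
  (-1/2) * (1/2) = -1/4.
Total: 2/3 - 6 - 1/4 = -67/12.

-67/12


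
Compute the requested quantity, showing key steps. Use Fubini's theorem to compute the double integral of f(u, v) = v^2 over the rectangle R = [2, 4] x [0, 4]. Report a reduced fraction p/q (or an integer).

f(u, v) is a tensor product of a function of u and a function of v, and both factors are bounded continuous (hence Lebesgue integrable) on the rectangle, so Fubini's theorem applies:
  integral_R f d(m x m) = (integral_a1^b1 1 du) * (integral_a2^b2 v^2 dv).
Inner integral in u: integral_{2}^{4} 1 du = (4^1 - 2^1)/1
  = 2.
Inner integral in v: integral_{0}^{4} v^2 dv = (4^3 - 0^3)/3
  = 64/3.
Product: (2) * (64/3) = 128/3.

128/3


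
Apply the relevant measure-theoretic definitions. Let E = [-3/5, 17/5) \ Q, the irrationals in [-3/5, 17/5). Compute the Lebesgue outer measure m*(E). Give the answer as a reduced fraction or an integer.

The interval I = [-3/5, 17/5) has m(I) = 17/5 - (-3/5) = 4 (endpoints are measure-zero, so open/closed/half-open agree). Write I = (I cap Q) u (I \ Q). The rationals in I are countable, so m*(I cap Q) = 0 (cover each rational by intervals whose total length is arbitrarily small). By countable subadditivity m*(I) <= m*(I cap Q) + m*(I \ Q), hence m*(I \ Q) >= m(I) = 4. The reverse inequality m*(I \ Q) <= m*(I) = 4 is trivial since (I \ Q) is a subset of I. Therefore m*(I \ Q) = 4.

4


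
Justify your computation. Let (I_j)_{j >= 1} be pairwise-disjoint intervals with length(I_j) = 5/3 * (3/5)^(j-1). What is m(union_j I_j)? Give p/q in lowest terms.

By countable additivity of the Lebesgue measure on pairwise disjoint measurable sets,
  m(union_{j >= 1} I_j) = sum_{j >= 1} m(I_j) = sum_{j >= 1} a * r^(j-1),
  with a = 5/3 and r = 3/5.
Since 0 < r = 3/5 < 1, the geometric series converges:
  sum_{j >= 1} a * r^(j-1) = a / (1 - r).
  = 5/3 / (1 - 3/5)
  = 5/3 / (2/5)
  = 25/6.

25/6


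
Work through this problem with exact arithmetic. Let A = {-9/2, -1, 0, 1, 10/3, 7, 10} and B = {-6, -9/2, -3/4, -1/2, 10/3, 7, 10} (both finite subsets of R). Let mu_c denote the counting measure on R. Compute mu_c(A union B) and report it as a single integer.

Counting measure on a finite set equals cardinality. By inclusion-exclusion, |A union B| = |A| + |B| - |A cap B|.
|A| = 7, |B| = 7, |A cap B| = 4.
So mu_c(A union B) = 7 + 7 - 4 = 10.

10


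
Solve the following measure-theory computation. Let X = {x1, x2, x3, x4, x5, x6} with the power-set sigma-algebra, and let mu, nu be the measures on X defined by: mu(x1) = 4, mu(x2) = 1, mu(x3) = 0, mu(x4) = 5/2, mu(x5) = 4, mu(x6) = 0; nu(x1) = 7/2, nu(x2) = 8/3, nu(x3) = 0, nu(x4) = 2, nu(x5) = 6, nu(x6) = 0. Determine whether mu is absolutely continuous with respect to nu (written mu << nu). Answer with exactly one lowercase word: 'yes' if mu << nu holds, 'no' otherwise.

mu << nu means: every nu-null measurable set is also mu-null; equivalently, for every atom x, if nu({x}) = 0 then mu({x}) = 0.
Checking each atom:
  x1: nu = 7/2 > 0 -> no constraint.
  x2: nu = 8/3 > 0 -> no constraint.
  x3: nu = 0, mu = 0 -> consistent with mu << nu.
  x4: nu = 2 > 0 -> no constraint.
  x5: nu = 6 > 0 -> no constraint.
  x6: nu = 0, mu = 0 -> consistent with mu << nu.
No atom violates the condition. Therefore mu << nu.

yes


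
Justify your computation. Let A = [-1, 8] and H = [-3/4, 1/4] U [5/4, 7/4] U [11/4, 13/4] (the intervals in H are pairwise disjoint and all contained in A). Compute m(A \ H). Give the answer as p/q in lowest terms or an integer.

The ambient interval has length m(A) = 8 - (-1) = 9.
Since the holes are disjoint and sit inside A, by finite additivity
  m(H) = sum_i (b_i - a_i), and m(A \ H) = m(A) - m(H).
Computing the hole measures:
  m(H_1) = 1/4 - (-3/4) = 1.
  m(H_2) = 7/4 - 5/4 = 1/2.
  m(H_3) = 13/4 - 11/4 = 1/2.
Summed: m(H) = 1 + 1/2 + 1/2 = 2.
So m(A \ H) = 9 - 2 = 7.

7


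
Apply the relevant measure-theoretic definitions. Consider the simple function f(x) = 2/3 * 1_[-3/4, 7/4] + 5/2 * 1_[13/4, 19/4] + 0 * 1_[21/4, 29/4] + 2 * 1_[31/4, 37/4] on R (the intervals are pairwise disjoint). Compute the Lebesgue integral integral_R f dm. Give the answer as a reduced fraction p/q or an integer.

For a simple function f = sum_i c_i * 1_{A_i} with disjoint A_i,
  integral f dm = sum_i c_i * m(A_i).
Lengths of the A_i:
  m(A_1) = 7/4 - (-3/4) = 5/2.
  m(A_2) = 19/4 - 13/4 = 3/2.
  m(A_3) = 29/4 - 21/4 = 2.
  m(A_4) = 37/4 - 31/4 = 3/2.
Contributions c_i * m(A_i):
  (2/3) * (5/2) = 5/3.
  (5/2) * (3/2) = 15/4.
  (0) * (2) = 0.
  (2) * (3/2) = 3.
Total: 5/3 + 15/4 + 0 + 3 = 101/12.

101/12


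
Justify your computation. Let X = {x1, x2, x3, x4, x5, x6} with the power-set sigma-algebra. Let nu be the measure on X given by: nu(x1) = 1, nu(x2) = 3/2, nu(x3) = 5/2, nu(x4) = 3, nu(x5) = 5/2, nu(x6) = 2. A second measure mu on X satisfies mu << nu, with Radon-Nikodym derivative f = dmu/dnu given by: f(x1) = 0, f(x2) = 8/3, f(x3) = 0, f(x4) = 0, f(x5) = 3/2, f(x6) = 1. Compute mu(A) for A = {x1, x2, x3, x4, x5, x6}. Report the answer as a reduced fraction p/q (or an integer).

By the defining property of the Radon-Nikodym derivative, for every measurable set A,
  mu(A) = integral_A f dnu.
Since nu is a discrete measure concentrated on the atoms of X, the integral over A reduces to the sum
  mu(A) = sum_{x in A} f(x) * nu({x}).
Computing each term:
  x1: f(x1) * nu(x1) = 0 * 1 = 0.
  x2: f(x2) * nu(x2) = 8/3 * 3/2 = 4.
  x3: f(x3) * nu(x3) = 0 * 5/2 = 0.
  x4: f(x4) * nu(x4) = 0 * 3 = 0.
  x5: f(x5) * nu(x5) = 3/2 * 5/2 = 15/4.
  x6: f(x6) * nu(x6) = 1 * 2 = 2.
Summing: mu(A) = 0 + 4 + 0 + 0 + 15/4 + 2 = 39/4.

39/4


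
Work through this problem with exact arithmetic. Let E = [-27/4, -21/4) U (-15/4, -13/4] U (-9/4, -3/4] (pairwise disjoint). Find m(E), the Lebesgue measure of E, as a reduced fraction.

For pairwise disjoint intervals, m(union_i I_i) = sum_i m(I_i),
and m is invariant under swapping open/closed endpoints (single points have measure 0).
So m(E) = sum_i (b_i - a_i).
  I_1 has length -21/4 - (-27/4) = 3/2.
  I_2 has length -13/4 - (-15/4) = 1/2.
  I_3 has length -3/4 - (-9/4) = 3/2.
Summing:
  m(E) = 3/2 + 1/2 + 3/2 = 7/2.

7/2


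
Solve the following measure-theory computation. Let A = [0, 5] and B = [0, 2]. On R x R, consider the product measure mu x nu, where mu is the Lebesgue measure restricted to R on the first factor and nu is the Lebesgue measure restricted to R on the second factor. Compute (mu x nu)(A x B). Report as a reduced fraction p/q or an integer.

For a measurable rectangle A x B, the product measure satisfies
  (mu x nu)(A x B) = mu(A) * nu(B).
  mu(A) = 5.
  nu(B) = 2.
  (mu x nu)(A x B) = 5 * 2 = 10.

10


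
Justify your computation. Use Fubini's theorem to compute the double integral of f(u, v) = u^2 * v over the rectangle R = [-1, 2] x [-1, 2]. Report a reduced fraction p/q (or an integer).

f(u, v) is a tensor product of a function of u and a function of v, and both factors are bounded continuous (hence Lebesgue integrable) on the rectangle, so Fubini's theorem applies:
  integral_R f d(m x m) = (integral_a1^b1 u^2 du) * (integral_a2^b2 v dv).
Inner integral in u: integral_{-1}^{2} u^2 du = (2^3 - (-1)^3)/3
  = 3.
Inner integral in v: integral_{-1}^{2} v dv = (2^2 - (-1)^2)/2
  = 3/2.
Product: (3) * (3/2) = 9/2.

9/2


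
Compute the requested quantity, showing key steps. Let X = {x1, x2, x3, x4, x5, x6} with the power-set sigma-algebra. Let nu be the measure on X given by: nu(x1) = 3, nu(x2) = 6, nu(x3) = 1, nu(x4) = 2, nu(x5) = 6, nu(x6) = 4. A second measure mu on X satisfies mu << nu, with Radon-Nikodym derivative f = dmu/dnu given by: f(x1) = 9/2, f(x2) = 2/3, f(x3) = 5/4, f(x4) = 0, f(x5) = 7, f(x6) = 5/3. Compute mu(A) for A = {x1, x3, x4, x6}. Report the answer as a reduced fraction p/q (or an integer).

By the defining property of the Radon-Nikodym derivative, for every measurable set A,
  mu(A) = integral_A f dnu.
Since nu is a discrete measure concentrated on the atoms of X, the integral over A reduces to the sum
  mu(A) = sum_{x in A} f(x) * nu({x}).
Computing each term:
  x1: f(x1) * nu(x1) = 9/2 * 3 = 27/2.
  x3: f(x3) * nu(x3) = 5/4 * 1 = 5/4.
  x4: f(x4) * nu(x4) = 0 * 2 = 0.
  x6: f(x6) * nu(x6) = 5/3 * 4 = 20/3.
Summing: mu(A) = 27/2 + 5/4 + 0 + 20/3 = 257/12.

257/12


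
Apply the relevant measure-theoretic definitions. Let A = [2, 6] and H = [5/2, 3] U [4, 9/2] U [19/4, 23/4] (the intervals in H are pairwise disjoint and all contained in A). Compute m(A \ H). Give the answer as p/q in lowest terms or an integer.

The ambient interval has length m(A) = 6 - 2 = 4.
Since the holes are disjoint and sit inside A, by finite additivity
  m(H) = sum_i (b_i - a_i), and m(A \ H) = m(A) - m(H).
Computing the hole measures:
  m(H_1) = 3 - 5/2 = 1/2.
  m(H_2) = 9/2 - 4 = 1/2.
  m(H_3) = 23/4 - 19/4 = 1.
Summed: m(H) = 1/2 + 1/2 + 1 = 2.
So m(A \ H) = 4 - 2 = 2.

2


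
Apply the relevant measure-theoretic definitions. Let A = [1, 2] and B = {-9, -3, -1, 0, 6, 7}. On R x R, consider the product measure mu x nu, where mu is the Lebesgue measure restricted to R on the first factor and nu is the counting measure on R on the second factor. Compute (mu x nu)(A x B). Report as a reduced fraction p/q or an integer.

For a measurable rectangle A x B, the product measure satisfies
  (mu x nu)(A x B) = mu(A) * nu(B).
  mu(A) = 1.
  nu(B) = 6.
  (mu x nu)(A x B) = 1 * 6 = 6.

6


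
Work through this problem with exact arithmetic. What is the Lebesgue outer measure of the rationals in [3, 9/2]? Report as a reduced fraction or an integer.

E = Q cap [3, 9/2] is a subset of Q, which is countable. Enumerate Q = {q_1, q_2, ...}; for any eps > 0, cover q_k by the open interval (q_k - eps/2^(k+1), q_k + eps/2^(k+1)), of length eps/2^k. The total cover length is sum_{k>=1} eps/2^k = eps. Hence m*(E) <= m*(Q) <= eps for every eps > 0, and since outer measure is non-negative, m*(E) = 0.

0


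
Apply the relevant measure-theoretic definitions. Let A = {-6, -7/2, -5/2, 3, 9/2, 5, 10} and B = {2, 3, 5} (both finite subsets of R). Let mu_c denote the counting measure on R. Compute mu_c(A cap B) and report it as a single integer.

Counting measure on a finite set equals cardinality. mu_c(A cap B) = |A cap B| (elements appearing in both).
Enumerating the elements of A that also lie in B gives 2 element(s).
So mu_c(A cap B) = 2.

2


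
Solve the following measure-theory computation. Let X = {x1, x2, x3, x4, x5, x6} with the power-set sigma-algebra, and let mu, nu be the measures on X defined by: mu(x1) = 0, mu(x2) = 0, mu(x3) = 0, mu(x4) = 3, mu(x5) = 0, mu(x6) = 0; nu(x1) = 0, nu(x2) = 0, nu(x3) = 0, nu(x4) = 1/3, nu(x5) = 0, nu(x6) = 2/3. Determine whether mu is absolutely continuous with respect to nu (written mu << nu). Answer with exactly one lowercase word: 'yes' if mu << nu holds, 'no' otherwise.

mu << nu means: every nu-null measurable set is also mu-null; equivalently, for every atom x, if nu({x}) = 0 then mu({x}) = 0.
Checking each atom:
  x1: nu = 0, mu = 0 -> consistent with mu << nu.
  x2: nu = 0, mu = 0 -> consistent with mu << nu.
  x3: nu = 0, mu = 0 -> consistent with mu << nu.
  x4: nu = 1/3 > 0 -> no constraint.
  x5: nu = 0, mu = 0 -> consistent with mu << nu.
  x6: nu = 2/3 > 0 -> no constraint.
No atom violates the condition. Therefore mu << nu.

yes


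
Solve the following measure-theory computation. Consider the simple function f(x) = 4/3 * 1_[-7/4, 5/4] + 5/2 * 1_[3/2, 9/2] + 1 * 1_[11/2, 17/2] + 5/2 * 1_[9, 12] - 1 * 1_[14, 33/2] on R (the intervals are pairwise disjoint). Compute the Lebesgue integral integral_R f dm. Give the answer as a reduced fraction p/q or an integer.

For a simple function f = sum_i c_i * 1_{A_i} with disjoint A_i,
  integral f dm = sum_i c_i * m(A_i).
Lengths of the A_i:
  m(A_1) = 5/4 - (-7/4) = 3.
  m(A_2) = 9/2 - 3/2 = 3.
  m(A_3) = 17/2 - 11/2 = 3.
  m(A_4) = 12 - 9 = 3.
  m(A_5) = 33/2 - 14 = 5/2.
Contributions c_i * m(A_i):
  (4/3) * (3) = 4.
  (5/2) * (3) = 15/2.
  (1) * (3) = 3.
  (5/2) * (3) = 15/2.
  (-1) * (5/2) = -5/2.
Total: 4 + 15/2 + 3 + 15/2 - 5/2 = 39/2.

39/2


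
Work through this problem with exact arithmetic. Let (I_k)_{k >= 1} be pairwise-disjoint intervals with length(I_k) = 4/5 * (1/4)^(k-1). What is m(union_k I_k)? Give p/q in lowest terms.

By countable additivity of the Lebesgue measure on pairwise disjoint measurable sets,
  m(union_{k >= 1} I_k) = sum_{k >= 1} m(I_k) = sum_{k >= 1} a * r^(k-1),
  with a = 4/5 and r = 1/4.
Since 0 < r = 1/4 < 1, the geometric series converges:
  sum_{k >= 1} a * r^(k-1) = a / (1 - r).
  = 4/5 / (1 - 1/4)
  = 4/5 / (3/4)
  = 16/15.

16/15


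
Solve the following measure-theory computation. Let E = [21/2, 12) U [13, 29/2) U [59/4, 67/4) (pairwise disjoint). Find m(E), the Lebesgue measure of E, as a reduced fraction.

For pairwise disjoint intervals, m(union_i I_i) = sum_i m(I_i),
and m is invariant under swapping open/closed endpoints (single points have measure 0).
So m(E) = sum_i (b_i - a_i).
  I_1 has length 12 - 21/2 = 3/2.
  I_2 has length 29/2 - 13 = 3/2.
  I_3 has length 67/4 - 59/4 = 2.
Summing:
  m(E) = 3/2 + 3/2 + 2 = 5.

5


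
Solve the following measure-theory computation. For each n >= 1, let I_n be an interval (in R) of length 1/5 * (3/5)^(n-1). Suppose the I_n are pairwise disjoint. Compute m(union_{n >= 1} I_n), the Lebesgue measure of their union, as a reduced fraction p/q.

By countable additivity of the Lebesgue measure on pairwise disjoint measurable sets,
  m(union_{n >= 1} I_n) = sum_{n >= 1} m(I_n) = sum_{n >= 1} a * r^(n-1),
  with a = 1/5 and r = 3/5.
Since 0 < r = 3/5 < 1, the geometric series converges:
  sum_{n >= 1} a * r^(n-1) = a / (1 - r).
  = 1/5 / (1 - 3/5)
  = 1/5 / (2/5)
  = 1/2.

1/2


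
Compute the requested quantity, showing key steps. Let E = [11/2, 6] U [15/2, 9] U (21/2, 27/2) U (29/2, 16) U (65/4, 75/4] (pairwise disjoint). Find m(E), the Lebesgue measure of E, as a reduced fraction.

For pairwise disjoint intervals, m(union_i I_i) = sum_i m(I_i),
and m is invariant under swapping open/closed endpoints (single points have measure 0).
So m(E) = sum_i (b_i - a_i).
  I_1 has length 6 - 11/2 = 1/2.
  I_2 has length 9 - 15/2 = 3/2.
  I_3 has length 27/2 - 21/2 = 3.
  I_4 has length 16 - 29/2 = 3/2.
  I_5 has length 75/4 - 65/4 = 5/2.
Summing:
  m(E) = 1/2 + 3/2 + 3 + 3/2 + 5/2 = 9.

9


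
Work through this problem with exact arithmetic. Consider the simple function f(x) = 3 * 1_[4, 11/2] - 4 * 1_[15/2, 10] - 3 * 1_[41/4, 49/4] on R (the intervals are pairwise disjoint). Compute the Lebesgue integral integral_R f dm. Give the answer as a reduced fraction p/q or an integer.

For a simple function f = sum_i c_i * 1_{A_i} with disjoint A_i,
  integral f dm = sum_i c_i * m(A_i).
Lengths of the A_i:
  m(A_1) = 11/2 - 4 = 3/2.
  m(A_2) = 10 - 15/2 = 5/2.
  m(A_3) = 49/4 - 41/4 = 2.
Contributions c_i * m(A_i):
  (3) * (3/2) = 9/2.
  (-4) * (5/2) = -10.
  (-3) * (2) = -6.
Total: 9/2 - 10 - 6 = -23/2.

-23/2


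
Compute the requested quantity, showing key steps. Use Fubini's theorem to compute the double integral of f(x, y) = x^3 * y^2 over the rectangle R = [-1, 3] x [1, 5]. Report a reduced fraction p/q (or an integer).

f(x, y) is a tensor product of a function of x and a function of y, and both factors are bounded continuous (hence Lebesgue integrable) on the rectangle, so Fubini's theorem applies:
  integral_R f d(m x m) = (integral_a1^b1 x^3 dx) * (integral_a2^b2 y^2 dy).
Inner integral in x: integral_{-1}^{3} x^3 dx = (3^4 - (-1)^4)/4
  = 20.
Inner integral in y: integral_{1}^{5} y^2 dy = (5^3 - 1^3)/3
  = 124/3.
Product: (20) * (124/3) = 2480/3.

2480/3


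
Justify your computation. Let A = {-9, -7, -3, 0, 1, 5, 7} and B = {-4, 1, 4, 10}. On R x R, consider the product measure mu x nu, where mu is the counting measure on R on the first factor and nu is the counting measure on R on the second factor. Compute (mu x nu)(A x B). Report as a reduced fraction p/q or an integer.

For a measurable rectangle A x B, the product measure satisfies
  (mu x nu)(A x B) = mu(A) * nu(B).
  mu(A) = 7.
  nu(B) = 4.
  (mu x nu)(A x B) = 7 * 4 = 28.

28


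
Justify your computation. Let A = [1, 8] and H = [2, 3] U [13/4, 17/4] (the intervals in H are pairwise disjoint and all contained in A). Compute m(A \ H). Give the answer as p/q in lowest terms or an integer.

The ambient interval has length m(A) = 8 - 1 = 7.
Since the holes are disjoint and sit inside A, by finite additivity
  m(H) = sum_i (b_i - a_i), and m(A \ H) = m(A) - m(H).
Computing the hole measures:
  m(H_1) = 3 - 2 = 1.
  m(H_2) = 17/4 - 13/4 = 1.
Summed: m(H) = 1 + 1 = 2.
So m(A \ H) = 7 - 2 = 5.

5


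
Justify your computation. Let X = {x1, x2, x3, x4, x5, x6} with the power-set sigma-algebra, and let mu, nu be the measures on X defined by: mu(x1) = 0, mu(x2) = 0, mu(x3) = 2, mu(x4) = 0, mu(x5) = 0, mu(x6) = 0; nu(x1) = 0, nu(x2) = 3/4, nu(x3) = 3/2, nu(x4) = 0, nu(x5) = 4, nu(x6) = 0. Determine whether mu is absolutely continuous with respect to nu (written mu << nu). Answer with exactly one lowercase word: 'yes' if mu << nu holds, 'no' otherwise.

mu << nu means: every nu-null measurable set is also mu-null; equivalently, for every atom x, if nu({x}) = 0 then mu({x}) = 0.
Checking each atom:
  x1: nu = 0, mu = 0 -> consistent with mu << nu.
  x2: nu = 3/4 > 0 -> no constraint.
  x3: nu = 3/2 > 0 -> no constraint.
  x4: nu = 0, mu = 0 -> consistent with mu << nu.
  x5: nu = 4 > 0 -> no constraint.
  x6: nu = 0, mu = 0 -> consistent with mu << nu.
No atom violates the condition. Therefore mu << nu.

yes


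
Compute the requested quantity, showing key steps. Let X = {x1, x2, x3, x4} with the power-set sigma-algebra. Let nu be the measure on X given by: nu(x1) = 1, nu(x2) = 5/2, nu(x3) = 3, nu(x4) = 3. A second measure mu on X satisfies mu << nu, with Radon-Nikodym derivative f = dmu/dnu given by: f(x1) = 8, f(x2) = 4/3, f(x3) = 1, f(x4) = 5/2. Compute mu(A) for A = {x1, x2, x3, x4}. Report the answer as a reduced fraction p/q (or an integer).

By the defining property of the Radon-Nikodym derivative, for every measurable set A,
  mu(A) = integral_A f dnu.
Since nu is a discrete measure concentrated on the atoms of X, the integral over A reduces to the sum
  mu(A) = sum_{x in A} f(x) * nu({x}).
Computing each term:
  x1: f(x1) * nu(x1) = 8 * 1 = 8.
  x2: f(x2) * nu(x2) = 4/3 * 5/2 = 10/3.
  x3: f(x3) * nu(x3) = 1 * 3 = 3.
  x4: f(x4) * nu(x4) = 5/2 * 3 = 15/2.
Summing: mu(A) = 8 + 10/3 + 3 + 15/2 = 131/6.

131/6


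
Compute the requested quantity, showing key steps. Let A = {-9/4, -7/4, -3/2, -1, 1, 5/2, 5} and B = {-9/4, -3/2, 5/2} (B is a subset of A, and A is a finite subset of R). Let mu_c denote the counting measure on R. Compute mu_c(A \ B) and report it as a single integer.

Counting measure assigns mu_c(E) = |E| (number of elements) when E is finite. For B subset A, A \ B is the set of elements of A not in B, so |A \ B| = |A| - |B|.
|A| = 7, |B| = 3, so mu_c(A \ B) = 7 - 3 = 4.

4


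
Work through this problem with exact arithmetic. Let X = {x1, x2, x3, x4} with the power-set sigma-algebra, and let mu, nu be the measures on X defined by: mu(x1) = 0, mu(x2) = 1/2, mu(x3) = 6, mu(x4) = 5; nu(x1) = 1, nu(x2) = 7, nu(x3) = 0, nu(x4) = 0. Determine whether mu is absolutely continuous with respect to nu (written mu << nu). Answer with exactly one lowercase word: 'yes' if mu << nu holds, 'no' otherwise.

mu << nu means: every nu-null measurable set is also mu-null; equivalently, for every atom x, if nu({x}) = 0 then mu({x}) = 0.
Checking each atom:
  x1: nu = 1 > 0 -> no constraint.
  x2: nu = 7 > 0 -> no constraint.
  x3: nu = 0, mu = 6 > 0 -> violates mu << nu.
  x4: nu = 0, mu = 5 > 0 -> violates mu << nu.
The atom(s) x3, x4 violate the condition (nu = 0 but mu > 0). Therefore mu is NOT absolutely continuous w.r.t. nu.

no


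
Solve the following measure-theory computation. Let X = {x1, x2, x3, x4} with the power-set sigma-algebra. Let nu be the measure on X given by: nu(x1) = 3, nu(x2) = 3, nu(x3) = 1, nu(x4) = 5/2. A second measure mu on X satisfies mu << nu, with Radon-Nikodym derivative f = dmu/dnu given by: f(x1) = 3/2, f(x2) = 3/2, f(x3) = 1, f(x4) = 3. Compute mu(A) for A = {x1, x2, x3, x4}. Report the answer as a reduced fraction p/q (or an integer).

By the defining property of the Radon-Nikodym derivative, for every measurable set A,
  mu(A) = integral_A f dnu.
Since nu is a discrete measure concentrated on the atoms of X, the integral over A reduces to the sum
  mu(A) = sum_{x in A} f(x) * nu({x}).
Computing each term:
  x1: f(x1) * nu(x1) = 3/2 * 3 = 9/2.
  x2: f(x2) * nu(x2) = 3/2 * 3 = 9/2.
  x3: f(x3) * nu(x3) = 1 * 1 = 1.
  x4: f(x4) * nu(x4) = 3 * 5/2 = 15/2.
Summing: mu(A) = 9/2 + 9/2 + 1 + 15/2 = 35/2.

35/2


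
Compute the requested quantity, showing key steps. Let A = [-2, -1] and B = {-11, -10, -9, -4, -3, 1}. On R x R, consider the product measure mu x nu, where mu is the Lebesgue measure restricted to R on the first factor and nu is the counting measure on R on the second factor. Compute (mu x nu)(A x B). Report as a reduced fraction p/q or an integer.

For a measurable rectangle A x B, the product measure satisfies
  (mu x nu)(A x B) = mu(A) * nu(B).
  mu(A) = 1.
  nu(B) = 6.
  (mu x nu)(A x B) = 1 * 6 = 6.

6


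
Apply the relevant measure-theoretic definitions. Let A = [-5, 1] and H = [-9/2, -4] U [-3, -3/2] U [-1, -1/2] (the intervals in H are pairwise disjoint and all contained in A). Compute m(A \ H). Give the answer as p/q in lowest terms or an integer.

The ambient interval has length m(A) = 1 - (-5) = 6.
Since the holes are disjoint and sit inside A, by finite additivity
  m(H) = sum_i (b_i - a_i), and m(A \ H) = m(A) - m(H).
Computing the hole measures:
  m(H_1) = -4 - (-9/2) = 1/2.
  m(H_2) = -3/2 - (-3) = 3/2.
  m(H_3) = -1/2 - (-1) = 1/2.
Summed: m(H) = 1/2 + 3/2 + 1/2 = 5/2.
So m(A \ H) = 6 - 5/2 = 7/2.

7/2


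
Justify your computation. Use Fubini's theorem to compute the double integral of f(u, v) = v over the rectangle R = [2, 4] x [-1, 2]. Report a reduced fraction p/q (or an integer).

f(u, v) is a tensor product of a function of u and a function of v, and both factors are bounded continuous (hence Lebesgue integrable) on the rectangle, so Fubini's theorem applies:
  integral_R f d(m x m) = (integral_a1^b1 1 du) * (integral_a2^b2 v dv).
Inner integral in u: integral_{2}^{4} 1 du = (4^1 - 2^1)/1
  = 2.
Inner integral in v: integral_{-1}^{2} v dv = (2^2 - (-1)^2)/2
  = 3/2.
Product: (2) * (3/2) = 3.

3


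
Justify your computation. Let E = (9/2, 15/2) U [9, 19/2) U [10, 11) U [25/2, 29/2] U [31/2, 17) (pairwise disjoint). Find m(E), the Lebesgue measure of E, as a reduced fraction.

For pairwise disjoint intervals, m(union_i I_i) = sum_i m(I_i),
and m is invariant under swapping open/closed endpoints (single points have measure 0).
So m(E) = sum_i (b_i - a_i).
  I_1 has length 15/2 - 9/2 = 3.
  I_2 has length 19/2 - 9 = 1/2.
  I_3 has length 11 - 10 = 1.
  I_4 has length 29/2 - 25/2 = 2.
  I_5 has length 17 - 31/2 = 3/2.
Summing:
  m(E) = 3 + 1/2 + 1 + 2 + 3/2 = 8.

8


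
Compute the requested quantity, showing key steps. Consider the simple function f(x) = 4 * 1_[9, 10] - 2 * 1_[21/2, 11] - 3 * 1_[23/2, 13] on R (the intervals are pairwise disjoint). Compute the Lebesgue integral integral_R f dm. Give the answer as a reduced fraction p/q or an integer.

For a simple function f = sum_i c_i * 1_{A_i} with disjoint A_i,
  integral f dm = sum_i c_i * m(A_i).
Lengths of the A_i:
  m(A_1) = 10 - 9 = 1.
  m(A_2) = 11 - 21/2 = 1/2.
  m(A_3) = 13 - 23/2 = 3/2.
Contributions c_i * m(A_i):
  (4) * (1) = 4.
  (-2) * (1/2) = -1.
  (-3) * (3/2) = -9/2.
Total: 4 - 1 - 9/2 = -3/2.

-3/2


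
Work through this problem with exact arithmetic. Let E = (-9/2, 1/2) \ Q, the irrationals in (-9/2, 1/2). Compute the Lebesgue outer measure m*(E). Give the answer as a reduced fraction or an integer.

The interval I = (-9/2, 1/2) has m(I) = 1/2 - (-9/2) = 5 (endpoints are measure-zero, so open/closed/half-open agree). Write I = (I cap Q) u (I \ Q). The rationals in I are countable, so m*(I cap Q) = 0 (cover each rational by intervals whose total length is arbitrarily small). By countable subadditivity m*(I) <= m*(I cap Q) + m*(I \ Q), hence m*(I \ Q) >= m(I) = 5. The reverse inequality m*(I \ Q) <= m*(I) = 5 is trivial since (I \ Q) is a subset of I. Therefore m*(I \ Q) = 5.

5


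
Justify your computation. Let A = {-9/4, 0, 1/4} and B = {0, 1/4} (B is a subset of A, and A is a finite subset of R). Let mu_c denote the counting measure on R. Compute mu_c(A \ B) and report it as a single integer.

Counting measure assigns mu_c(E) = |E| (number of elements) when E is finite. For B subset A, A \ B is the set of elements of A not in B, so |A \ B| = |A| - |B|.
|A| = 3, |B| = 2, so mu_c(A \ B) = 3 - 2 = 1.

1


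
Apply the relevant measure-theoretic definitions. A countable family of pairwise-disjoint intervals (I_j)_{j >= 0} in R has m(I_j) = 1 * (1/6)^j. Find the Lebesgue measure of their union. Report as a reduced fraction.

By countable additivity of the Lebesgue measure on pairwise disjoint measurable sets,
  m(union_{j >= 0} I_j) = sum_{j >= 0} m(I_j) = sum_{j >= 0} a * r^j,
  with a = 1 and r = 1/6.
Since 0 < r = 1/6 < 1, the geometric series converges:
  sum_{j >= 0} a * r^j = a / (1 - r).
  = 1 / (1 - 1/6)
  = 1 / (5/6)
  = 6/5.

6/5


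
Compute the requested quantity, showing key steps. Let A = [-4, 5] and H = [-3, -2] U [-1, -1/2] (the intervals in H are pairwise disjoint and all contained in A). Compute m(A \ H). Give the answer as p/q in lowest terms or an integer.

The ambient interval has length m(A) = 5 - (-4) = 9.
Since the holes are disjoint and sit inside A, by finite additivity
  m(H) = sum_i (b_i - a_i), and m(A \ H) = m(A) - m(H).
Computing the hole measures:
  m(H_1) = -2 - (-3) = 1.
  m(H_2) = -1/2 - (-1) = 1/2.
Summed: m(H) = 1 + 1/2 = 3/2.
So m(A \ H) = 9 - 3/2 = 15/2.

15/2


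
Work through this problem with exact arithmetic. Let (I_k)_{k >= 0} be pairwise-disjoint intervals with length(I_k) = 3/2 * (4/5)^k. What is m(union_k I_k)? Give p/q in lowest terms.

By countable additivity of the Lebesgue measure on pairwise disjoint measurable sets,
  m(union_{k >= 0} I_k) = sum_{k >= 0} m(I_k) = sum_{k >= 0} a * r^k,
  with a = 3/2 and r = 4/5.
Since 0 < r = 4/5 < 1, the geometric series converges:
  sum_{k >= 0} a * r^k = a / (1 - r).
  = 3/2 / (1 - 4/5)
  = 3/2 / (1/5)
  = 15/2.

15/2


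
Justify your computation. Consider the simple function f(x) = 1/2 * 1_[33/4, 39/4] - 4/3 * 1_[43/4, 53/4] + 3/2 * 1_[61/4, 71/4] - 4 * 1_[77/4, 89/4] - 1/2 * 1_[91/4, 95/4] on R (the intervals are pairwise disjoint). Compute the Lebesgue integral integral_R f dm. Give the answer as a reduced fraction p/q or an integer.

For a simple function f = sum_i c_i * 1_{A_i} with disjoint A_i,
  integral f dm = sum_i c_i * m(A_i).
Lengths of the A_i:
  m(A_1) = 39/4 - 33/4 = 3/2.
  m(A_2) = 53/4 - 43/4 = 5/2.
  m(A_3) = 71/4 - 61/4 = 5/2.
  m(A_4) = 89/4 - 77/4 = 3.
  m(A_5) = 95/4 - 91/4 = 1.
Contributions c_i * m(A_i):
  (1/2) * (3/2) = 3/4.
  (-4/3) * (5/2) = -10/3.
  (3/2) * (5/2) = 15/4.
  (-4) * (3) = -12.
  (-1/2) * (1) = -1/2.
Total: 3/4 - 10/3 + 15/4 - 12 - 1/2 = -34/3.

-34/3


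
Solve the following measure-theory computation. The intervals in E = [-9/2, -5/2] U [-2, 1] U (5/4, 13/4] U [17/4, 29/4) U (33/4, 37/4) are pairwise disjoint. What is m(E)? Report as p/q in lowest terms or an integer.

For pairwise disjoint intervals, m(union_i I_i) = sum_i m(I_i),
and m is invariant under swapping open/closed endpoints (single points have measure 0).
So m(E) = sum_i (b_i - a_i).
  I_1 has length -5/2 - (-9/2) = 2.
  I_2 has length 1 - (-2) = 3.
  I_3 has length 13/4 - 5/4 = 2.
  I_4 has length 29/4 - 17/4 = 3.
  I_5 has length 37/4 - 33/4 = 1.
Summing:
  m(E) = 2 + 3 + 2 + 3 + 1 = 11.

11


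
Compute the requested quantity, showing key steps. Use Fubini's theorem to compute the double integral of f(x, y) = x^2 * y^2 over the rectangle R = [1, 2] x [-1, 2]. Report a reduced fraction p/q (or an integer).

f(x, y) is a tensor product of a function of x and a function of y, and both factors are bounded continuous (hence Lebesgue integrable) on the rectangle, so Fubini's theorem applies:
  integral_R f d(m x m) = (integral_a1^b1 x^2 dx) * (integral_a2^b2 y^2 dy).
Inner integral in x: integral_{1}^{2} x^2 dx = (2^3 - 1^3)/3
  = 7/3.
Inner integral in y: integral_{-1}^{2} y^2 dy = (2^3 - (-1)^3)/3
  = 3.
Product: (7/3) * (3) = 7.

7


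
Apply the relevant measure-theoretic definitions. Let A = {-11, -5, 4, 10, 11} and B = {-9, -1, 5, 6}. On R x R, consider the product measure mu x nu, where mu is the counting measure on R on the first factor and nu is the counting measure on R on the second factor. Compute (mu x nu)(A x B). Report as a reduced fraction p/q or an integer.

For a measurable rectangle A x B, the product measure satisfies
  (mu x nu)(A x B) = mu(A) * nu(B).
  mu(A) = 5.
  nu(B) = 4.
  (mu x nu)(A x B) = 5 * 4 = 20.

20


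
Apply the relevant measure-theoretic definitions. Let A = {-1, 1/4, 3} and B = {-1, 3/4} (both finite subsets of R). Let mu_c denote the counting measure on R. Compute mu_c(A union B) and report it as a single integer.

Counting measure on a finite set equals cardinality. By inclusion-exclusion, |A union B| = |A| + |B| - |A cap B|.
|A| = 3, |B| = 2, |A cap B| = 1.
So mu_c(A union B) = 3 + 2 - 1 = 4.

4


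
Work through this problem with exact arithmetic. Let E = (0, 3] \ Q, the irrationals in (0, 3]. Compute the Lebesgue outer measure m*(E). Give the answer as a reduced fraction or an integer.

The interval I = (0, 3] has m(I) = 3 - 0 = 3 (endpoints are measure-zero, so open/closed/half-open agree). Write I = (I cap Q) u (I \ Q). The rationals in I are countable, so m*(I cap Q) = 0 (cover each rational by intervals whose total length is arbitrarily small). By countable subadditivity m*(I) <= m*(I cap Q) + m*(I \ Q), hence m*(I \ Q) >= m(I) = 3. The reverse inequality m*(I \ Q) <= m*(I) = 3 is trivial since (I \ Q) is a subset of I. Therefore m*(I \ Q) = 3.

3


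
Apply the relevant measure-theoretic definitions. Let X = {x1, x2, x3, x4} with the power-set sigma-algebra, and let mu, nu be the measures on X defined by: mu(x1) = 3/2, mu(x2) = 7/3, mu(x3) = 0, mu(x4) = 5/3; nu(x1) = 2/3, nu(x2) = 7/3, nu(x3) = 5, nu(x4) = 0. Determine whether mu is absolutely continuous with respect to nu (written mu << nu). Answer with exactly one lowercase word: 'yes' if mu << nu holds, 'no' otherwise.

mu << nu means: every nu-null measurable set is also mu-null; equivalently, for every atom x, if nu({x}) = 0 then mu({x}) = 0.
Checking each atom:
  x1: nu = 2/3 > 0 -> no constraint.
  x2: nu = 7/3 > 0 -> no constraint.
  x3: nu = 5 > 0 -> no constraint.
  x4: nu = 0, mu = 5/3 > 0 -> violates mu << nu.
The atom(s) x4 violate the condition (nu = 0 but mu > 0). Therefore mu is NOT absolutely continuous w.r.t. nu.

no


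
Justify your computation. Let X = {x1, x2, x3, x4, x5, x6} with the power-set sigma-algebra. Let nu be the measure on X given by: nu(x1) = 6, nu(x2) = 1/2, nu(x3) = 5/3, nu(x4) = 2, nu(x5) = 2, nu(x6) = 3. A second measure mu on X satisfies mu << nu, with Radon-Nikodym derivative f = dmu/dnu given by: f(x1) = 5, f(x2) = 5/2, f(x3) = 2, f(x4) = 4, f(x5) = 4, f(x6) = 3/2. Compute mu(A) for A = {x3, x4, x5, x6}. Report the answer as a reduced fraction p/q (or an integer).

By the defining property of the Radon-Nikodym derivative, for every measurable set A,
  mu(A) = integral_A f dnu.
Since nu is a discrete measure concentrated on the atoms of X, the integral over A reduces to the sum
  mu(A) = sum_{x in A} f(x) * nu({x}).
Computing each term:
  x3: f(x3) * nu(x3) = 2 * 5/3 = 10/3.
  x4: f(x4) * nu(x4) = 4 * 2 = 8.
  x5: f(x5) * nu(x5) = 4 * 2 = 8.
  x6: f(x6) * nu(x6) = 3/2 * 3 = 9/2.
Summing: mu(A) = 10/3 + 8 + 8 + 9/2 = 143/6.

143/6


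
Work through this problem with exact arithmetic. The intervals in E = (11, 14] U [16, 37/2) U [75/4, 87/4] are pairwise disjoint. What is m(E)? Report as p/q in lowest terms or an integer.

For pairwise disjoint intervals, m(union_i I_i) = sum_i m(I_i),
and m is invariant under swapping open/closed endpoints (single points have measure 0).
So m(E) = sum_i (b_i - a_i).
  I_1 has length 14 - 11 = 3.
  I_2 has length 37/2 - 16 = 5/2.
  I_3 has length 87/4 - 75/4 = 3.
Summing:
  m(E) = 3 + 5/2 + 3 = 17/2.

17/2


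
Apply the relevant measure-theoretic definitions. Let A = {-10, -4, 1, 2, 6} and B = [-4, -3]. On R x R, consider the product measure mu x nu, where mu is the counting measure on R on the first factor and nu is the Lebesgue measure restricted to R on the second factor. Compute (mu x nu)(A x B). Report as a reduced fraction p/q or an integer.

For a measurable rectangle A x B, the product measure satisfies
  (mu x nu)(A x B) = mu(A) * nu(B).
  mu(A) = 5.
  nu(B) = 1.
  (mu x nu)(A x B) = 5 * 1 = 5.

5


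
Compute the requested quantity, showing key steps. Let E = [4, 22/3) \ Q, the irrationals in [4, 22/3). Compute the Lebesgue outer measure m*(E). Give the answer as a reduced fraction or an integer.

The interval I = [4, 22/3) has m(I) = 22/3 - 4 = 10/3 (endpoints are measure-zero, so open/closed/half-open agree). Write I = (I cap Q) u (I \ Q). The rationals in I are countable, so m*(I cap Q) = 0 (cover each rational by intervals whose total length is arbitrarily small). By countable subadditivity m*(I) <= m*(I cap Q) + m*(I \ Q), hence m*(I \ Q) >= m(I) = 10/3. The reverse inequality m*(I \ Q) <= m*(I) = 10/3 is trivial since (I \ Q) is a subset of I. Therefore m*(I \ Q) = 10/3.

10/3


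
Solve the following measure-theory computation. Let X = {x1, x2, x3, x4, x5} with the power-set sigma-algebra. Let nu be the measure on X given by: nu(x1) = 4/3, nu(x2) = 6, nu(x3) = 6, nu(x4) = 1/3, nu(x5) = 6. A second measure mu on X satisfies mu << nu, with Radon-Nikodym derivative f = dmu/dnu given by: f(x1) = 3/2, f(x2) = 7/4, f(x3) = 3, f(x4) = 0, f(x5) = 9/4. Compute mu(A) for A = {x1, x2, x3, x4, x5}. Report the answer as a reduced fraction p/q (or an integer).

By the defining property of the Radon-Nikodym derivative, for every measurable set A,
  mu(A) = integral_A f dnu.
Since nu is a discrete measure concentrated on the atoms of X, the integral over A reduces to the sum
  mu(A) = sum_{x in A} f(x) * nu({x}).
Computing each term:
  x1: f(x1) * nu(x1) = 3/2 * 4/3 = 2.
  x2: f(x2) * nu(x2) = 7/4 * 6 = 21/2.
  x3: f(x3) * nu(x3) = 3 * 6 = 18.
  x4: f(x4) * nu(x4) = 0 * 1/3 = 0.
  x5: f(x5) * nu(x5) = 9/4 * 6 = 27/2.
Summing: mu(A) = 2 + 21/2 + 18 + 0 + 27/2 = 44.

44
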